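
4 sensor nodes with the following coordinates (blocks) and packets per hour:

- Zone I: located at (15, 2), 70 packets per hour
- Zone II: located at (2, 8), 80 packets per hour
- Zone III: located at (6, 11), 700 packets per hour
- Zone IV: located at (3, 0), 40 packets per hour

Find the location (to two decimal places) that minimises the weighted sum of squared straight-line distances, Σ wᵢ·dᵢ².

(6.21, 9.53)

The minimiser of Σwᵢ‖p−pᵢ‖² is the weighted centroid p* = (Σwᵢpᵢ)/(Σwᵢ).
Σwᵢ = 890.
Σwᵢxᵢ = 70·15 + 80·2 + 700·6 + 40·3 = 5530.
Σwᵢyᵢ = 70·2 + 80·8 + 700·11 + 40·0 = 8480.
x* = 5530/890 = 6.21, y* = 8480/890 = 9.53.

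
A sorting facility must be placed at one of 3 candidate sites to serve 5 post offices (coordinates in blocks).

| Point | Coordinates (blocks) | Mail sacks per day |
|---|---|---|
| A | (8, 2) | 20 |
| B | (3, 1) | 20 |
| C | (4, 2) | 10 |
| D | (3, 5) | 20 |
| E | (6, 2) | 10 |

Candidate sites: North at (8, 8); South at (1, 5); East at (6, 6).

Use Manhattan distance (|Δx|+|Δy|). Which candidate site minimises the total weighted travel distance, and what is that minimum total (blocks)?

East, total 460 blocks

Total weighted distance at each candidate:
  North (8, 8): total = 700
  South (1, 5): total = 500
  East (6, 6): total = 460
Minimum is at East with total 460 blocks.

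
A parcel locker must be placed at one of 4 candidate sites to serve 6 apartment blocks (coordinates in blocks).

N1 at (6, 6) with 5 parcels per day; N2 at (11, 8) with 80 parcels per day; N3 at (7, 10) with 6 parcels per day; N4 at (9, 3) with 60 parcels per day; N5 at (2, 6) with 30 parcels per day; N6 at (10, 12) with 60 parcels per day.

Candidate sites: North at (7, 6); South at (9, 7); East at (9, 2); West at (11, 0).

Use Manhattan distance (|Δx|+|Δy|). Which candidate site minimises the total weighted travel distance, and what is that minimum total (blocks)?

Total weighted distance at each candidate:
  North (7, 6): total = 1499
  South (9, 7): total = 1130
  East (9, 2): total = 1785
  West (11, 0): total = 2309
Minimum is at South with total 1130 blocks.

South, total 1130 blocks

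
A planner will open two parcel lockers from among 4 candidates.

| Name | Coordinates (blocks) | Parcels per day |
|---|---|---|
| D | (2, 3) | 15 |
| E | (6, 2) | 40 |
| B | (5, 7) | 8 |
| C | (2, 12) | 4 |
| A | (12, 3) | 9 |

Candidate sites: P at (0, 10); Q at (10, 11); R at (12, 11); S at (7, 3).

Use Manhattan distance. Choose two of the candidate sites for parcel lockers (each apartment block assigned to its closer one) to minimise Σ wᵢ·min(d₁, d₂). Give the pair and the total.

Evaluate every pair (each demand assigned to the nearer of the two):
  {P, S}: total = 264
  {Q, S}: total = 284
  {R, S}: total = 292
  {P, Q}: total = 825
  {P, R}: total = 847
  {Q, R}: total = 940
Best pair: {P, S} with total 264.

{P, S}, total 264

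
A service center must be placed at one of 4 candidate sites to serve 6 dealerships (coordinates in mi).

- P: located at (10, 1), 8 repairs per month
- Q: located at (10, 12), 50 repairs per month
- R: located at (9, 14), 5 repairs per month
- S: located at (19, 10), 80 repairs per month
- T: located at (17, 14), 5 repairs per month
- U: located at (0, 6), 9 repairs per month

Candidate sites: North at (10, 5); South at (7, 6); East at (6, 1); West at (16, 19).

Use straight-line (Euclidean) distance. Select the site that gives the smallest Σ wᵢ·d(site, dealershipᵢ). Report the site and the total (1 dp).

North, total 1398.4 mi

Total weighted distance at each candidate:
  North (10, 5): total = 1398.4
  South (7, 6): total = 1562.2
  East (6, 1): total = 2104.3
  West (16, 19): total = 1625.8
Minimum is at North with total 1398.4 mi.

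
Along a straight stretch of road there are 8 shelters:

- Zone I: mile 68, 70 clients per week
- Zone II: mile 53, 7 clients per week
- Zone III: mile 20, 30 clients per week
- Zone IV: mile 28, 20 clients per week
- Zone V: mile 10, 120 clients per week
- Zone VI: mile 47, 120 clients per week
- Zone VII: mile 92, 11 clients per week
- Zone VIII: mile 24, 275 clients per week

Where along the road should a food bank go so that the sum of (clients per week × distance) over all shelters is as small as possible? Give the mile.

x = 24

For a sum of weighted absolute distances on a line, the optimum is the weighted median (not the mean). Total weight W = 653; half-weight = 326.5.
Sort by position and accumulate weight:
  mile 10 (Zone V, w=120) → cum 120
  mile 20 (Zone III, w=30) → cum 150
  mile 24 (Zone VIII, w=275) → cum 425  ≥ 326.5 → median here
  mile 28 (Zone IV, w=20) → cum 445
  mile 47 (Zone VI, w=120) → cum 565
  mile 53 (Zone II, w=7) → cum 572
  mile 68 (Zone I, w=70) → cum 642
  mile 92 (Zone VII, w=11) → cum 653
Optimal location: mile 24.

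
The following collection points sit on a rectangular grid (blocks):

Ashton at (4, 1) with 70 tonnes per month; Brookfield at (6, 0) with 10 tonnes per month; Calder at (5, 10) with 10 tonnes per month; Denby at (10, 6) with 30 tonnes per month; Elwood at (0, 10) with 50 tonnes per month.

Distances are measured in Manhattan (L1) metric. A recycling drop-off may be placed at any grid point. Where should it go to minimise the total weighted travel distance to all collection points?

Manhattan distance separates: Σwᵢ(|x−xᵢ|+|y−yᵢ|) = Σwᵢ|x−xᵢ| + Σwᵢ|y−yᵢ|, so x and y are optimised independently as 1-D weighted medians.
Total weight W = 170; half = 85.
x-coordinate, sorted with cumulative weight:
  x=0 (Elwood, w=50) cum 50
  x=4 (Ashton, w=70) cum 120  ← median
  x=5 (Calder, w=10) cum 130
  x=6 (Brookfield, w=10) cum 140
  x=10 (Denby, w=30) cum 170
⇒ x* = 4
y-coordinate, sorted with cumulative weight:
  y=0 (Brookfield, w=10) cum 10
  y=1 (Ashton, w=70) cum 80
  y=6 (Denby, w=30) cum 110  ← median
  y=10 (Calder, w=10) cum 120
  y=10 (Elwood, w=50) cum 170
⇒ y* = 6

(4, 6)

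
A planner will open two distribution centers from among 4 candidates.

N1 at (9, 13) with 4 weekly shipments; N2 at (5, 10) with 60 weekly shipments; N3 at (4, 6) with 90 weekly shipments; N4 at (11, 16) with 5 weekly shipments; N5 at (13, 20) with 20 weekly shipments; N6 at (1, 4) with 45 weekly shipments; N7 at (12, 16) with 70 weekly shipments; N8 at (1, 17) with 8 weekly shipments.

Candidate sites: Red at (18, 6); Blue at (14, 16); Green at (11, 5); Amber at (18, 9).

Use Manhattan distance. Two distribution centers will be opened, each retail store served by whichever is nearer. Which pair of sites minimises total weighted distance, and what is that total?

Evaluate every pair (each demand assigned to the nearer of the two):
  {Blue, Green}: total = 2274
  {Green, Amber}: total = 3306
  {Red, Green}: total = 3326
  {Red, Blue}: total = 3414
  {Blue, Amber}: total = 3759
  {Red, Amber}: total = 4507
Best pair: {Blue, Green} with total 2274.

{Blue, Green}, total 2274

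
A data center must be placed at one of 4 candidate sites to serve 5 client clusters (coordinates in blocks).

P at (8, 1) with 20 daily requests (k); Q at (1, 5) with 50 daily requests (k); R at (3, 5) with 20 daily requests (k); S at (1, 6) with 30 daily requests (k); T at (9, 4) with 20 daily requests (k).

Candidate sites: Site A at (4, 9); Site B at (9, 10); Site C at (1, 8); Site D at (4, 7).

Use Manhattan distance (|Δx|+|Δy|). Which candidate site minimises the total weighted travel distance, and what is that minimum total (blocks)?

Total weighted distance at each candidate:
  Site A (4, 9): total = 1070
  Site B (9, 10): total = 1550
  Site C (1, 8): total = 830
  Site D (4, 7): total = 790
Minimum is at Site D with total 790 blocks.

Site D, total 790 blocks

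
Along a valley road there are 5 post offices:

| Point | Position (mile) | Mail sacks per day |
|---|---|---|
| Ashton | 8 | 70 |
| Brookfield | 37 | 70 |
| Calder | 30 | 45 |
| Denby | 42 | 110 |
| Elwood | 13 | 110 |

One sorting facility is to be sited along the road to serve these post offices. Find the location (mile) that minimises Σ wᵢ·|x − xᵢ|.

For a sum of weighted absolute distances on a line, the optimum is the weighted median (not the mean). Total weight W = 405; half-weight = 202.5.
Sort by position and accumulate weight:
  mile 8 (Ashton, w=70) → cum 70
  mile 13 (Elwood, w=110) → cum 180
  mile 30 (Calder, w=45) → cum 225  ≥ 202.5 → median here
  mile 37 (Brookfield, w=70) → cum 295
  mile 42 (Denby, w=110) → cum 405
Optimal location: mile 30.

x = 30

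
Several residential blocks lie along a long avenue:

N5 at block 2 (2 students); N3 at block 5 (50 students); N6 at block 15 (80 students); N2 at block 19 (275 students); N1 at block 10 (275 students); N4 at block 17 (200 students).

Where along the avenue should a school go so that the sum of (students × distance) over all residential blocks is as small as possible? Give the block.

x = 17

For a sum of weighted absolute distances on a line, the optimum is the weighted median (not the mean). Total weight W = 882; half-weight = 441.
Sort by position and accumulate weight:
  block 2 (N5, w=2) → cum 2
  block 5 (N3, w=50) → cum 52
  block 10 (N1, w=275) → cum 327
  block 15 (N6, w=80) → cum 407
  block 17 (N4, w=200) → cum 607  ≥ 441 → median here
  block 19 (N2, w=275) → cum 882
Optimal location: block 17.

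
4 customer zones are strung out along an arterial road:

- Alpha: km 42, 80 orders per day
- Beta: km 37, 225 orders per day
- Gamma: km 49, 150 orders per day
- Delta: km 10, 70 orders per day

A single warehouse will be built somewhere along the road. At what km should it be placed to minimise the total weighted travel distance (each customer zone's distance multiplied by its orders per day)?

x = 37

For a sum of weighted absolute distances on a line, the optimum is the weighted median (not the mean). Total weight W = 525; half-weight = 262.5.
Sort by position and accumulate weight:
  km 10 (Delta, w=70) → cum 70
  km 37 (Beta, w=225) → cum 295  ≥ 262.5 → median here
  km 42 (Alpha, w=80) → cum 375
  km 49 (Gamma, w=150) → cum 525
Optimal location: km 37.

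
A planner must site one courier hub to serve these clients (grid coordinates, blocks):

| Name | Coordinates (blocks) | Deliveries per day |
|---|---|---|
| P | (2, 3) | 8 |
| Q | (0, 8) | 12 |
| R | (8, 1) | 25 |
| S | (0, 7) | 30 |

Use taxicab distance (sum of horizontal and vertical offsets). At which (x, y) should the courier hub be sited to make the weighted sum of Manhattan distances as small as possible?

Manhattan distance separates: Σwᵢ(|x−xᵢ|+|y−yᵢ|) = Σwᵢ|x−xᵢ| + Σwᵢ|y−yᵢ|, so x and y are optimised independently as 1-D weighted medians.
Total weight W = 75; half = 37.5.
x-coordinate, sorted with cumulative weight:
  x=0 (Q, w=12) cum 12
  x=0 (S, w=30) cum 42  ← median
  x=2 (P, w=8) cum 50
  x=8 (R, w=25) cum 75
⇒ x* = 0
y-coordinate, sorted with cumulative weight:
  y=1 (R, w=25) cum 25
  y=3 (P, w=8) cum 33
  y=7 (S, w=30) cum 63  ← median
  y=8 (Q, w=12) cum 75
⇒ y* = 7

(0, 7)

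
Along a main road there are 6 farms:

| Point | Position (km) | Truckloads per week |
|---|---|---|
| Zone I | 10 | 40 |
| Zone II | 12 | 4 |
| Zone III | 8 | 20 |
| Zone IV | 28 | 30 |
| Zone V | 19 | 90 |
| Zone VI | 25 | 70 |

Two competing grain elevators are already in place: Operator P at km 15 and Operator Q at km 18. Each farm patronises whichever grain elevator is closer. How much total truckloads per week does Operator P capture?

The indifferent point is the midpoint (15+18)/2 = 16.5; farms left of it (closer to Operator P at 15) go to Operator P, those right go to Operator Q.
  Zone III at 8 (w=20) → Operator P
  Zone I at 10 (w=40) → Operator P
  Zone II at 12 (w=4) → Operator P
  Zone V at 19 (w=90) → Operator Q
  Zone VI at 25 (w=70) → Operator Q
  Zone IV at 28 (w=30) → Operator Q
Operator P captures 64; Operator Q captures 190.

64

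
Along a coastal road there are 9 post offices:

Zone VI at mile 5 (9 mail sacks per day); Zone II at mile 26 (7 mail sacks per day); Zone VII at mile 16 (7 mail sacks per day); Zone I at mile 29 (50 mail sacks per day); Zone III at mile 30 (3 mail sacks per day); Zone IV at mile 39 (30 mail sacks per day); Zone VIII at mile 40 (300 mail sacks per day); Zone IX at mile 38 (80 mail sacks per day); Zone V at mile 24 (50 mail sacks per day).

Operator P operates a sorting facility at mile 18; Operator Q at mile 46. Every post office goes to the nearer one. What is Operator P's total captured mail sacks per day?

126

The indifferent point is the midpoint (18+46)/2 = 32; post offices left of it (closer to Operator P at 18) go to Operator P, those right go to Operator Q.
  Zone VI at 5 (w=9) → Operator P
  Zone VII at 16 (w=7) → Operator P
  Zone V at 24 (w=50) → Operator P
  Zone II at 26 (w=7) → Operator P
  Zone I at 29 (w=50) → Operator P
  Zone III at 30 (w=3) → Operator P
  Zone IX at 38 (w=80) → Operator Q
  Zone IV at 39 (w=30) → Operator Q
  Zone VIII at 40 (w=300) → Operator Q
Operator P captures 126; Operator Q captures 410.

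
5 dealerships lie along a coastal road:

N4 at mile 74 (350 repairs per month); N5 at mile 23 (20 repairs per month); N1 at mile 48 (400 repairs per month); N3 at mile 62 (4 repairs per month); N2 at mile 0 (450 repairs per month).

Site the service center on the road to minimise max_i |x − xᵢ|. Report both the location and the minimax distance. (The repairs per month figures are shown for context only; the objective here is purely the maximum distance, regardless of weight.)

location 37, max distance 37

The 1-center on a line is the midpoint of the two extreme points: leftmost at 0, rightmost at 74.
Optimal location = (0 + 74)/2 = 37; maximum distance = (74 − 0)/2 = 37.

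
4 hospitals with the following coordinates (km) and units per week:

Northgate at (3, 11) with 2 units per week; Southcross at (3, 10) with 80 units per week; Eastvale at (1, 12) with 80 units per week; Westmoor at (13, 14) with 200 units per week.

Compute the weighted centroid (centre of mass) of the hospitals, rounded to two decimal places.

(8.08, 12.66)

The minimiser of Σwᵢ‖p−pᵢ‖² is the weighted centroid p* = (Σwᵢpᵢ)/(Σwᵢ).
Σwᵢ = 362.
Σwᵢxᵢ = 2·3 + 80·3 + 80·1 + 200·13 = 2926.
Σwᵢyᵢ = 2·11 + 80·10 + 80·12 + 200·14 = 4582.
x* = 2926/362 = 8.08, y* = 4582/362 = 12.66.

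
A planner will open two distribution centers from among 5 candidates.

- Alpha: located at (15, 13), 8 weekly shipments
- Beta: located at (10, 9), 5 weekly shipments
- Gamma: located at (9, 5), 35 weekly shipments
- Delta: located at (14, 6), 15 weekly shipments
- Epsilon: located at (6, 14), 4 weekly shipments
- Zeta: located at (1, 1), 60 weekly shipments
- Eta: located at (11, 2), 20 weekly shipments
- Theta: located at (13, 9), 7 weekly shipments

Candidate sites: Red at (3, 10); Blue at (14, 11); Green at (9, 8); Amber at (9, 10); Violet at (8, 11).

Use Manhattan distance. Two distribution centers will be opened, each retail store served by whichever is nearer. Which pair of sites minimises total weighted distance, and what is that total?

Evaluate every pair (each demand assigned to the nearer of the two):
  {Red, Green}: total = 1191
  {Red, Amber}: total = 1315
  {Blue, Green}: total = 1331
  {Green, Violet}: total = 1407
  {Green, Amber}: total = 1415
  {Red, Blue}: total = 1463
  {Red, Violet}: total = 1471
  {Blue, Amber}: total = 1553
  {Blue, Violet}: total = 1665
  {Amber, Violet}: total = 1667
Best pair: {Red, Green} with total 1191.

{Red, Green}, total 1191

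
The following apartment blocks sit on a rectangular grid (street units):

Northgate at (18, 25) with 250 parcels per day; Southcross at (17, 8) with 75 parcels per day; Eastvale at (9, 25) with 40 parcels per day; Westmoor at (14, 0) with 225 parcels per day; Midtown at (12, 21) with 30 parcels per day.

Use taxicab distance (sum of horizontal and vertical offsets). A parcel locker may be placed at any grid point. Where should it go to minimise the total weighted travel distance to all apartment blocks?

Manhattan distance separates: Σwᵢ(|x−xᵢ|+|y−yᵢ|) = Σwᵢ|x−xᵢ| + Σwᵢ|y−yᵢ|, so x and y are optimised independently as 1-D weighted medians.
Total weight W = 620; half = 310.
x-coordinate, sorted with cumulative weight:
  x=9 (Eastvale, w=40) cum 40
  x=12 (Midtown, w=30) cum 70
  x=14 (Westmoor, w=225) cum 295
  x=17 (Southcross, w=75) cum 370  ← median
  x=18 (Northgate, w=250) cum 620
⇒ x* = 17
y-coordinate, sorted with cumulative weight:
  y=0 (Westmoor, w=225) cum 225
  y=8 (Southcross, w=75) cum 300
  y=21 (Midtown, w=30) cum 330  ← median
  y=25 (Northgate, w=250) cum 580
  y=25 (Eastvale, w=40) cum 620
⇒ y* = 21

(17, 21)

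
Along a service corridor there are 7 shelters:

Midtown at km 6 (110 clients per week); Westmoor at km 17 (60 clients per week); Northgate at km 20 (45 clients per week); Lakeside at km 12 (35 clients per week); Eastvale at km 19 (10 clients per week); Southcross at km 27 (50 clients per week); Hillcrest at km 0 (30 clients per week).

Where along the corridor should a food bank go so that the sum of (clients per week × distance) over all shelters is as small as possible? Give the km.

For a sum of weighted absolute distances on a line, the optimum is the weighted median (not the mean). Total weight W = 340; half-weight = 170.
Sort by position and accumulate weight:
  km 0 (Hillcrest, w=30) → cum 30
  km 6 (Midtown, w=110) → cum 140
  km 12 (Lakeside, w=35) → cum 175  ≥ 170 → median here
  km 17 (Westmoor, w=60) → cum 235
  km 19 (Eastvale, w=10) → cum 245
  km 20 (Northgate, w=45) → cum 290
  km 27 (Southcross, w=50) → cum 340
Optimal location: km 12.

x = 12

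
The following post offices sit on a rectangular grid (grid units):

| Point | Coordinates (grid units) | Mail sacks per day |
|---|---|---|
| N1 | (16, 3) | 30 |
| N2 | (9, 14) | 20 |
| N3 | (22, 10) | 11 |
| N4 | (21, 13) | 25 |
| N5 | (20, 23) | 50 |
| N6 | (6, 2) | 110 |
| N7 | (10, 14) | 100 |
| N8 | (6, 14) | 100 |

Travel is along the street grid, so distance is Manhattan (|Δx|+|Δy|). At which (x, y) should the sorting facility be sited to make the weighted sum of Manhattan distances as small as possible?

(9, 14)

Manhattan distance separates: Σwᵢ(|x−xᵢ|+|y−yᵢ|) = Σwᵢ|x−xᵢ| + Σwᵢ|y−yᵢ|, so x and y are optimised independently as 1-D weighted medians.
Total weight W = 446; half = 223.
x-coordinate, sorted with cumulative weight:
  x=6 (N6, w=110) cum 110
  x=6 (N8, w=100) cum 210
  x=9 (N2, w=20) cum 230  ← median
  x=10 (N7, w=100) cum 330
  x=16 (N1, w=30) cum 360
  x=20 (N5, w=50) cum 410
  x=21 (N4, w=25) cum 435
  x=22 (N3, w=11) cum 446
⇒ x* = 9
y-coordinate, sorted with cumulative weight:
  y=2 (N6, w=110) cum 110
  y=3 (N1, w=30) cum 140
  y=10 (N3, w=11) cum 151
  y=13 (N4, w=25) cum 176
  y=14 (N2, w=20) cum 196
  y=14 (N7, w=100) cum 296  ← median
  y=14 (N8, w=100) cum 396
  y=23 (N5, w=50) cum 446
⇒ y* = 14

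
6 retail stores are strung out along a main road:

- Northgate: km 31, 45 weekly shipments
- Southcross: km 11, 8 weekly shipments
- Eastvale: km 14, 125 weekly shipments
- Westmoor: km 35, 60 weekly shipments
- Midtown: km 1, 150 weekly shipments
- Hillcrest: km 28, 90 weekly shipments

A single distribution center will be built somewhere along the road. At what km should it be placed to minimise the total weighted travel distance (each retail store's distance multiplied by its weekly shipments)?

x = 14

For a sum of weighted absolute distances on a line, the optimum is the weighted median (not the mean). Total weight W = 478; half-weight = 239.
Sort by position and accumulate weight:
  km 1 (Midtown, w=150) → cum 150
  km 11 (Southcross, w=8) → cum 158
  km 14 (Eastvale, w=125) → cum 283  ≥ 239 → median here
  km 28 (Hillcrest, w=90) → cum 373
  km 31 (Northgate, w=45) → cum 418
  km 35 (Westmoor, w=60) → cum 478
Optimal location: km 14.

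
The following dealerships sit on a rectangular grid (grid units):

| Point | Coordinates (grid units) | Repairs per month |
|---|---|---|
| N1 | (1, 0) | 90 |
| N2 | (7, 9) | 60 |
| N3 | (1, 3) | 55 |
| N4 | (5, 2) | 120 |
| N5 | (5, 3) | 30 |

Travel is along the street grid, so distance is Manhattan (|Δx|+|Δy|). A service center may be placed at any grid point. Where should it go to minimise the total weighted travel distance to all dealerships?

(5, 2)

Manhattan distance separates: Σwᵢ(|x−xᵢ|+|y−yᵢ|) = Σwᵢ|x−xᵢ| + Σwᵢ|y−yᵢ|, so x and y are optimised independently as 1-D weighted medians.
Total weight W = 355; half = 177.5.
x-coordinate, sorted with cumulative weight:
  x=1 (N1, w=90) cum 90
  x=1 (N3, w=55) cum 145
  x=5 (N4, w=120) cum 265  ← median
  x=5 (N5, w=30) cum 295
  x=7 (N2, w=60) cum 355
⇒ x* = 5
y-coordinate, sorted with cumulative weight:
  y=0 (N1, w=90) cum 90
  y=2 (N4, w=120) cum 210  ← median
  y=3 (N3, w=55) cum 265
  y=3 (N5, w=30) cum 295
  y=9 (N2, w=60) cum 355
⇒ y* = 2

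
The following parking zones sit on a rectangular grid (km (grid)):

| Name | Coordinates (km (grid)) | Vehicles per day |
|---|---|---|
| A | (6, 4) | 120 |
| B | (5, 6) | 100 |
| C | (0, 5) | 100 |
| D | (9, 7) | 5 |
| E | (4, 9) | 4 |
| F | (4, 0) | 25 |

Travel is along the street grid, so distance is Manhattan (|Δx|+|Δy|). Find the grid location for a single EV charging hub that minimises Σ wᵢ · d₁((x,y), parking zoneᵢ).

Manhattan distance separates: Σwᵢ(|x−xᵢ|+|y−yᵢ|) = Σwᵢ|x−xᵢ| + Σwᵢ|y−yᵢ|, so x and y are optimised independently as 1-D weighted medians.
Total weight W = 354; half = 177.
x-coordinate, sorted with cumulative weight:
  x=0 (C, w=100) cum 100
  x=4 (E, w=4) cum 104
  x=4 (F, w=25) cum 129
  x=5 (B, w=100) cum 229  ← median
  x=6 (A, w=120) cum 349
  x=9 (D, w=5) cum 354
⇒ x* = 5
y-coordinate, sorted with cumulative weight:
  y=0 (F, w=25) cum 25
  y=4 (A, w=120) cum 145
  y=5 (C, w=100) cum 245  ← median
  y=6 (B, w=100) cum 345
  y=7 (D, w=5) cum 350
  y=9 (E, w=4) cum 354
⇒ y* = 5

(5, 5)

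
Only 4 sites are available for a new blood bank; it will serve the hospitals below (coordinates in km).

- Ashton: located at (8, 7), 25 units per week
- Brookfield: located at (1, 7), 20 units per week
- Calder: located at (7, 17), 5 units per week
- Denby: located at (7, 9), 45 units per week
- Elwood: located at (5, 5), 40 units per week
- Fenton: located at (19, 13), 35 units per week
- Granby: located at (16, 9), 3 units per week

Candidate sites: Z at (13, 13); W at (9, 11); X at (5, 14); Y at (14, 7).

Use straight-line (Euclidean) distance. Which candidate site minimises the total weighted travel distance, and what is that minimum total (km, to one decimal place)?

W, total 1108.1 km

Total weighted distance at each candidate:
  Z (13, 13): total = 1501.7
  W (9, 11): total = 1108.1
  X (5, 14): total = 1499.5
  Y (14, 7): total = 1449.3
Minimum is at W with total 1108.1 km.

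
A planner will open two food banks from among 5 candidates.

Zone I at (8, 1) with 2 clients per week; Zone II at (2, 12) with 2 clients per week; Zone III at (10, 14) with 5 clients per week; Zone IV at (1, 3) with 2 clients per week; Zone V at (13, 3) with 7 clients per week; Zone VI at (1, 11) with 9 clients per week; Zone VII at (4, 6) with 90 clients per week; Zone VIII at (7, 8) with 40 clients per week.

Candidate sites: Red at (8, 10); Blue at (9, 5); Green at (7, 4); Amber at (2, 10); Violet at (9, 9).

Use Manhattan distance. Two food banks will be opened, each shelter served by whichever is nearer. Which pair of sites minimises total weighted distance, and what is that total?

{Red, Green}, total 759

Evaluate every pair (each demand assigned to the nearer of the two):
  {Red, Green}: total = 759
  {Green, Amber}: total = 763
  {Green, Violet}: total = 781
  {Amber, Violet}: total = 816
  {Red, Amber}: total = 830
  {Red, Blue}: total = 850
  {Blue, Green}: total = 867
  {Blue, Violet}: total = 872
  {Blue, Amber}: total = 880
  {Red, Violet}: total = 1074
Best pair: {Red, Green} with total 759.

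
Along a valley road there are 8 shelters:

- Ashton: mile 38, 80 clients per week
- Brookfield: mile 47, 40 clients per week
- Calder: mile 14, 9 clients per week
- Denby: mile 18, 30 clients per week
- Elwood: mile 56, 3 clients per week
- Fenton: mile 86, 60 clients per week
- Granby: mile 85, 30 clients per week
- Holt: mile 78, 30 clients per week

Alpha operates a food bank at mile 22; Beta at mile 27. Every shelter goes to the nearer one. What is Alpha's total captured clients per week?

The indifferent point is the midpoint (22+27)/2 = 24.5; shelters left of it (closer to Alpha at 22) go to Alpha, those right go to Beta.
  Calder at 14 (w=9) → Alpha
  Denby at 18 (w=30) → Alpha
  Ashton at 38 (w=80) → Beta
  Brookfield at 47 (w=40) → Beta
  Elwood at 56 (w=3) → Beta
  Holt at 78 (w=30) → Beta
  Granby at 85 (w=30) → Beta
  Fenton at 86 (w=60) → Beta
Alpha captures 39; Beta captures 243.

39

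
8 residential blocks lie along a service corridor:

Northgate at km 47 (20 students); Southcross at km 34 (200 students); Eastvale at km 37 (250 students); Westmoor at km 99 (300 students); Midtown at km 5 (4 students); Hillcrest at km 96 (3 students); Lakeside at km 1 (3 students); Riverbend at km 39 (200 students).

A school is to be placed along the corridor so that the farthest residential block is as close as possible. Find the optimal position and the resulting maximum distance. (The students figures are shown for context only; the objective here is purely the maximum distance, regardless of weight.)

The 1-center on a line is the midpoint of the two extreme points: leftmost at 1, rightmost at 99.
Optimal location = (1 + 99)/2 = 50; maximum distance = (99 − 1)/2 = 49.

location 50, max distance 49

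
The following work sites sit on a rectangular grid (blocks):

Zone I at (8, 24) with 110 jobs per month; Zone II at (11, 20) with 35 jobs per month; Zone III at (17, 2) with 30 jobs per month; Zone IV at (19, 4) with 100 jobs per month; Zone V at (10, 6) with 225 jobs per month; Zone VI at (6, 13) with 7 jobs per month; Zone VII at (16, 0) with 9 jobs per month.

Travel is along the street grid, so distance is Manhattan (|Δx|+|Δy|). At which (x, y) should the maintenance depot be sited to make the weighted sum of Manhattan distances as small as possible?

(10, 6)

Manhattan distance separates: Σwᵢ(|x−xᵢ|+|y−yᵢ|) = Σwᵢ|x−xᵢ| + Σwᵢ|y−yᵢ|, so x and y are optimised independently as 1-D weighted medians.
Total weight W = 516; half = 258.
x-coordinate, sorted with cumulative weight:
  x=6 (Zone VI, w=7) cum 7
  x=8 (Zone I, w=110) cum 117
  x=10 (Zone V, w=225) cum 342  ← median
  x=11 (Zone II, w=35) cum 377
  x=16 (Zone VII, w=9) cum 386
  x=17 (Zone III, w=30) cum 416
  x=19 (Zone IV, w=100) cum 516
⇒ x* = 10
y-coordinate, sorted with cumulative weight:
  y=0 (Zone VII, w=9) cum 9
  y=2 (Zone III, w=30) cum 39
  y=4 (Zone IV, w=100) cum 139
  y=6 (Zone V, w=225) cum 364  ← median
  y=13 (Zone VI, w=7) cum 371
  y=20 (Zone II, w=35) cum 406
  y=24 (Zone I, w=110) cum 516
⇒ y* = 6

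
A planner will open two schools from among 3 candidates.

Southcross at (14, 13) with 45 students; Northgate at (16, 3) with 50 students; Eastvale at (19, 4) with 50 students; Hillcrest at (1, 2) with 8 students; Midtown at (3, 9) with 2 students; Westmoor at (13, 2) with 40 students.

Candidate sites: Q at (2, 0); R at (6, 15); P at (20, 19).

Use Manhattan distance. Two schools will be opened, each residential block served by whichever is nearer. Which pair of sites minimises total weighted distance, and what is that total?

{Q, P}, total 2754

Evaluate every pair (each demand assigned to the nearer of the two):
  {Q, P}: total = 2754
  {Q, R}: total = 2912
  {R, P}: total = 3212
Best pair: {Q, P} with total 2754.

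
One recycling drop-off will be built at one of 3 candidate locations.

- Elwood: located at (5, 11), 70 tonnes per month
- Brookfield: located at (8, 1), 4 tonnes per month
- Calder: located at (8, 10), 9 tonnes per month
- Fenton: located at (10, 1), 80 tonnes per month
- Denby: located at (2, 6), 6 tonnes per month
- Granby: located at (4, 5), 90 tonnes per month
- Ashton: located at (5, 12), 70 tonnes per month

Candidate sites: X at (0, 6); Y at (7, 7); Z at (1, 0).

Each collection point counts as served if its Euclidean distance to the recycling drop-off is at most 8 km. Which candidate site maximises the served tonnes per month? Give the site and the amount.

Y, covering 329

Coverage radius r = 8 km; a point is covered iff (Δx)²+(Δy)² ≤ 8² = 64.
  X (0, 6): covers {Elwood, Denby, Granby, Ashton} → 236
  Y (7, 7): covers {Elwood, Brookfield, Calder, Fenton, Denby, Granby, Ashton} → 329
  Z (1, 0): covers {Brookfield, Denby, Granby} → 100
Maximum coverage at Y: 329 tonnes per month.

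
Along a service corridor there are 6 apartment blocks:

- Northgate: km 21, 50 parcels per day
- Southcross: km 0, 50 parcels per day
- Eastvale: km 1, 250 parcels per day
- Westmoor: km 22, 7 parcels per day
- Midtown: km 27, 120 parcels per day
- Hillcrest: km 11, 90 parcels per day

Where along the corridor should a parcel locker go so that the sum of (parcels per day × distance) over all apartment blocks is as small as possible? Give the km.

x = 1

For a sum of weighted absolute distances on a line, the optimum is the weighted median (not the mean). Total weight W = 567; half-weight = 283.5.
Sort by position and accumulate weight:
  km 0 (Southcross, w=50) → cum 50
  km 1 (Eastvale, w=250) → cum 300  ≥ 283.5 → median here
  km 11 (Hillcrest, w=90) → cum 390
  km 21 (Northgate, w=50) → cum 440
  km 22 (Westmoor, w=7) → cum 447
  km 27 (Midtown, w=120) → cum 567
Optimal location: km 1.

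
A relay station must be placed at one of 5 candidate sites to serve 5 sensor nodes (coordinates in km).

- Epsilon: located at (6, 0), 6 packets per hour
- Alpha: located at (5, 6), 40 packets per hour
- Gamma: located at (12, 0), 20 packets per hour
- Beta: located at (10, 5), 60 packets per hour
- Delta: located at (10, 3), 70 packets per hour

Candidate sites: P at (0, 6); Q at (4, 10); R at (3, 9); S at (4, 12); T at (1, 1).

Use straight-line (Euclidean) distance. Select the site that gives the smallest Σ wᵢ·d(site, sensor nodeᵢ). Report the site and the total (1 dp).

Total weighted distance at each candidate:
  P (0, 6): total = 1853.1
  Q (4, 10): total = 1596.2
  R (3, 9): total = 1584.8
  S (4, 12): total = 1915.1
  T (1, 1): total = 1743.9
Minimum is at R with total 1584.8 km.

R, total 1584.8 km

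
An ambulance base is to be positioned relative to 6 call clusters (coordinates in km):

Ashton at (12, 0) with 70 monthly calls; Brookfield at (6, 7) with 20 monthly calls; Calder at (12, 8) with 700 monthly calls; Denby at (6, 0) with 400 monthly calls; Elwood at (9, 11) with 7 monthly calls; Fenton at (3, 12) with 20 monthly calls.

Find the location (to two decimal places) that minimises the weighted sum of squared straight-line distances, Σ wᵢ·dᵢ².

(9.76, 4.98)

The minimiser of Σwᵢ‖p−pᵢ‖² is the weighted centroid p* = (Σwᵢpᵢ)/(Σwᵢ).
Σwᵢ = 1217.
Σwᵢxᵢ = 70·12 + 20·6 + 700·12 + 400·6 + 7·9 + 20·3 = 11883.
Σwᵢyᵢ = 70·0 + 20·7 + 700·8 + 400·0 + 7·11 + 20·12 = 6057.
x* = 11883/1217 = 9.76, y* = 6057/1217 = 4.98.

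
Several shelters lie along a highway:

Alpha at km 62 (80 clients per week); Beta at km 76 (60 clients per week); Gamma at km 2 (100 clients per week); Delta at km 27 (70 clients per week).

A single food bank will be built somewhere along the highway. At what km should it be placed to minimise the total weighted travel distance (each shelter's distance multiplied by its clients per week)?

x = 27

For a sum of weighted absolute distances on a line, the optimum is the weighted median (not the mean). Total weight W = 310; half-weight = 155.
Sort by position and accumulate weight:
  km 2 (Gamma, w=100) → cum 100
  km 27 (Delta, w=70) → cum 170  ≥ 155 → median here
  km 62 (Alpha, w=80) → cum 250
  km 76 (Beta, w=60) → cum 310
Optimal location: km 27.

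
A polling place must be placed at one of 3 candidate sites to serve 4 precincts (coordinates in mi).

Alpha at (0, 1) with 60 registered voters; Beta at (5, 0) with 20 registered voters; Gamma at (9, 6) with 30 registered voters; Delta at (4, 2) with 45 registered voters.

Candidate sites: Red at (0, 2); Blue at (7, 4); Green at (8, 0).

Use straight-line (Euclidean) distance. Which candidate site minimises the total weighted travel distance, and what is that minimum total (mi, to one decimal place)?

Total weighted distance at each candidate:
  Red (0, 2): total = 643.2
  Blue (7, 4): total = 793.5
  Green (8, 0): total = 927.5
Minimum is at Red with total 643.2 mi.

Red, total 643.2 mi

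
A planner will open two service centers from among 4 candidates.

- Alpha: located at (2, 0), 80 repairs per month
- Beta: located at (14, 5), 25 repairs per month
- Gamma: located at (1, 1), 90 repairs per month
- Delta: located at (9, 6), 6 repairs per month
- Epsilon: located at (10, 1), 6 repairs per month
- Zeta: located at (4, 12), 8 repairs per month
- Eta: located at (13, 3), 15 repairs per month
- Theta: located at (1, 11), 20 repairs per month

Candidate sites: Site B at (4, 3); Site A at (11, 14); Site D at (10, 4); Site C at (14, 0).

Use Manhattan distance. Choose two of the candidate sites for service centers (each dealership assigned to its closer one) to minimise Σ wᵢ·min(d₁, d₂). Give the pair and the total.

Evaluate every pair (each demand assigned to the nearer of the two):
  {Site B, Site D}: total = 1363
  {Site B, Site C}: total = 1405
  {Site B, Site A}: total = 1673
  {Site A, Site D}: total = 2593
  {Site D, Site C}: total = 2693
  {Site A, Site C}: total = 2827
Best pair: {Site B, Site D} with total 1363.

{Site B, Site D}, total 1363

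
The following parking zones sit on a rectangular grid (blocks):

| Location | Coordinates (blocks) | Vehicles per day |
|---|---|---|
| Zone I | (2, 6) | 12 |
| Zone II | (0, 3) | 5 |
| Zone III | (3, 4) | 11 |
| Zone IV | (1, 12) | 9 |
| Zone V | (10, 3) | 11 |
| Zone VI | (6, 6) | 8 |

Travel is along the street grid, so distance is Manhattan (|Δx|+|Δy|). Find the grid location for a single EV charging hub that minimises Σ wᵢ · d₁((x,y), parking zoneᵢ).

Manhattan distance separates: Σwᵢ(|x−xᵢ|+|y−yᵢ|) = Σwᵢ|x−xᵢ| + Σwᵢ|y−yᵢ|, so x and y are optimised independently as 1-D weighted medians.
Total weight W = 56; half = 28.
x-coordinate, sorted with cumulative weight:
  x=0 (Zone II, w=5) cum 5
  x=1 (Zone IV, w=9) cum 14
  x=2 (Zone I, w=12) cum 26
  x=3 (Zone III, w=11) cum 37  ← median
  x=6 (Zone VI, w=8) cum 45
  x=10 (Zone V, w=11) cum 56
⇒ x* = 3
y-coordinate, sorted with cumulative weight:
  y=3 (Zone II, w=5) cum 5
  y=3 (Zone V, w=11) cum 16
  y=4 (Zone III, w=11) cum 27
  y=6 (Zone I, w=12) cum 39  ← median
  y=6 (Zone VI, w=8) cum 47
  y=12 (Zone IV, w=9) cum 56
⇒ y* = 6

(3, 6)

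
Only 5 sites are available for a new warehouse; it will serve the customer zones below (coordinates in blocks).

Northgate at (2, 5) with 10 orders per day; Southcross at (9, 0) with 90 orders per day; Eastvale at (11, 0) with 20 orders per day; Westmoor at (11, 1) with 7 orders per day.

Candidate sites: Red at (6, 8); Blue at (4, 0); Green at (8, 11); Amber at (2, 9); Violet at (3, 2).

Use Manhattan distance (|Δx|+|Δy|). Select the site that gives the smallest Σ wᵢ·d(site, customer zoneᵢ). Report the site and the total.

Total weighted distance at each candidate:
  Red (6, 8): total = 1404
  Blue (4, 0): total = 716
  Green (8, 11): total = 1571
  Amber (2, 9): total = 1959
  Violet (3, 2): total = 1023
Minimum is at Blue with total 716 blocks.

Blue, total 716 blocks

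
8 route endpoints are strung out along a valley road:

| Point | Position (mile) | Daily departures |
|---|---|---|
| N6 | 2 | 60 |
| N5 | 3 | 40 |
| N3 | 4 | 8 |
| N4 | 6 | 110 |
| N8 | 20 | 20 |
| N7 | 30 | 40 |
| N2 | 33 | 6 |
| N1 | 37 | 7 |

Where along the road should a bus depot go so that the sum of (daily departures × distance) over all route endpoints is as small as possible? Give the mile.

x = 6

For a sum of weighted absolute distances on a line, the optimum is the weighted median (not the mean). Total weight W = 291; half-weight = 145.5.
Sort by position and accumulate weight:
  mile 2 (N6, w=60) → cum 60
  mile 3 (N5, w=40) → cum 100
  mile 4 (N3, w=8) → cum 108
  mile 6 (N4, w=110) → cum 218  ≥ 145.5 → median here
  mile 20 (N8, w=20) → cum 238
  mile 30 (N7, w=40) → cum 278
  mile 33 (N2, w=6) → cum 284
  mile 37 (N1, w=7) → cum 291
Optimal location: mile 6.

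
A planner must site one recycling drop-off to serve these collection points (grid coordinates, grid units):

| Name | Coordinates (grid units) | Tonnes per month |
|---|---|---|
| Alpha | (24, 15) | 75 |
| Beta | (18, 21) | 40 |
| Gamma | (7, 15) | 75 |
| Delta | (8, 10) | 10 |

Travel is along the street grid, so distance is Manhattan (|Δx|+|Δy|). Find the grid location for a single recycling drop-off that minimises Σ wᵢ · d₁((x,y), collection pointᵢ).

Manhattan distance separates: Σwᵢ(|x−xᵢ|+|y−yᵢ|) = Σwᵢ|x−xᵢ| + Σwᵢ|y−yᵢ|, so x and y are optimised independently as 1-D weighted medians.
Total weight W = 200; half = 100.
x-coordinate, sorted with cumulative weight:
  x=7 (Gamma, w=75) cum 75
  x=8 (Delta, w=10) cum 85
  x=18 (Beta, w=40) cum 125  ← median
  x=24 (Alpha, w=75) cum 200
⇒ x* = 18
y-coordinate, sorted with cumulative weight:
  y=10 (Delta, w=10) cum 10
  y=15 (Alpha, w=75) cum 85
  y=15 (Gamma, w=75) cum 160  ← median
  y=21 (Beta, w=40) cum 200
⇒ y* = 15

(18, 15)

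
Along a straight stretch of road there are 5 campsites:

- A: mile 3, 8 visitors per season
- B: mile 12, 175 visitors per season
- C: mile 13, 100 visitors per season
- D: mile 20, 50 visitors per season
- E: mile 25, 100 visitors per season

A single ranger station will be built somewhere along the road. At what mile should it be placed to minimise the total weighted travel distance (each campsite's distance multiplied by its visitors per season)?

For a sum of weighted absolute distances on a line, the optimum is the weighted median (not the mean). Total weight W = 433; half-weight = 216.5.
Sort by position and accumulate weight:
  mile 3 (A, w=8) → cum 8
  mile 12 (B, w=175) → cum 183
  mile 13 (C, w=100) → cum 283  ≥ 216.5 → median here
  mile 20 (D, w=50) → cum 333
  mile 25 (E, w=100) → cum 433
Optimal location: mile 13.

x = 13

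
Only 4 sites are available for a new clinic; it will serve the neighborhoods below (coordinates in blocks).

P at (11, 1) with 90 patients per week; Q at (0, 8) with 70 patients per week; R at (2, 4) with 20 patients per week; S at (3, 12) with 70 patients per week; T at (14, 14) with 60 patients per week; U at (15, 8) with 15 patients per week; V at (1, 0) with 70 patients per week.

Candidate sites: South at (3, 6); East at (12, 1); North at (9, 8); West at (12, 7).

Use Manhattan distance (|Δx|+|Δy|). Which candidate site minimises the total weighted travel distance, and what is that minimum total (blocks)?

South, total 3910 blocks

Total weighted distance at each candidate:
  South (3, 6): total = 3910
  East (12, 1): total = 4970
  North (9, 8): total = 4230
  West (12, 7): total = 4640
Minimum is at South with total 3910 blocks.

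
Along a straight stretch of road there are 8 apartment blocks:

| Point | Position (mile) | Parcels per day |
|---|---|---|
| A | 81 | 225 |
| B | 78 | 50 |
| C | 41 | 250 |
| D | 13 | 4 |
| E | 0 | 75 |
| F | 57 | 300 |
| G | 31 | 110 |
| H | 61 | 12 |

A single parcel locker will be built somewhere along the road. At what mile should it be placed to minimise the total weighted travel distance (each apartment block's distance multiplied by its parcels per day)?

x = 57

For a sum of weighted absolute distances on a line, the optimum is the weighted median (not the mean). Total weight W = 1026; half-weight = 513.
Sort by position and accumulate weight:
  mile 0 (E, w=75) → cum 75
  mile 13 (D, w=4) → cum 79
  mile 31 (G, w=110) → cum 189
  mile 41 (C, w=250) → cum 439
  mile 57 (F, w=300) → cum 739  ≥ 513 → median here
  mile 61 (H, w=12) → cum 751
  mile 78 (B, w=50) → cum 801
  mile 81 (A, w=225) → cum 1026
Optimal location: mile 57.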